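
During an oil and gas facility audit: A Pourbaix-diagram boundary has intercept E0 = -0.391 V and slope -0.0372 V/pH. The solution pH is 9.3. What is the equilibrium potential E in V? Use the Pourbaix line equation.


Apply the Pourbaix line equation: E = E0 + slope*pH
E = -0.391 + (-0.0372)*9.3 = -0.391 + (-0.34596) = -0.73696 V
Rounded to 4 decimal places: E = -0.7370 V

-0.7370 V


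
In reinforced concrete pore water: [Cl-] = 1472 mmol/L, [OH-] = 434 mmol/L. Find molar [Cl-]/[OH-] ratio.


Threshold parameter = [Cl-] / [OH-] (molar basis; both in mmol/L, so units cancel)
Ratio = 1472 / 434 = 3.39

3.39


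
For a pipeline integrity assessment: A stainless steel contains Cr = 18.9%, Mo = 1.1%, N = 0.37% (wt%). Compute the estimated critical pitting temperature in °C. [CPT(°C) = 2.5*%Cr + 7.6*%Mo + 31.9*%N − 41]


Apply the ASTM G48 empirical CPT estimate: CPT(°C) = 2.5*%Cr + 7.6*%Mo + 31.9*%N − 41
2.5*18.9 = 47.25; 7.6*1.1 = 8.36; 31.9*0.37 = 11.803
CPT = 47.25 + 8.36 + 11.803 − 41 = 26.413 °C
Rounded to 0.1 °C: CPT ≈ 26.4 °C

26.4 °C


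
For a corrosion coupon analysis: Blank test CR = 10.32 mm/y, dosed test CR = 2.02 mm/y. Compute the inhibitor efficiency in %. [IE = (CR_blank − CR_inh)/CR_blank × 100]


Apply the inhibitor-efficiency definition: IE = (CR_blank − CR_inh)/CR_blank × 100
IE = (10.32 − 2.02) / 10.32 × 100
IE = 8.3 / 10.32 × 100 = 80.4 %

80.4 %


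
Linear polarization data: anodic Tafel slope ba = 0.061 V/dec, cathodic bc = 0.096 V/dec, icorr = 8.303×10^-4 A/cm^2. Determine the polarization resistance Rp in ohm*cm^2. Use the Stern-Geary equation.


Apply the Stern-Geary equation: Rp = ba*bc / (2.303*icorr*(ba+bc))
ba*bc = 0.061*0.096 = 0.005856
ba+bc = 0.157; 2.303*icorr*(ba+bc) = 2.303*8.303×10^-4*0.157 = 3.002124×10^-4
Rp = 0.005856 / 3.002124×10^-4 = 19.5 ohm*cm^2

19.5 ohm*cm^2


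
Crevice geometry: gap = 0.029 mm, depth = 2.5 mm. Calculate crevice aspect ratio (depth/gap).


Aspect ratio = depth / gap
Ratio = 2.5 / 0.029 = 86.2

86.2


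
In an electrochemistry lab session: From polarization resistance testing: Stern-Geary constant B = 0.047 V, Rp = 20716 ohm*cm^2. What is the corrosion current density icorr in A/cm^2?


Apply the Stern-Geary relation: icorr = B / Rp
icorr = 0.047 / 20716 = 2.269×10^-6 A/cm^2

2.269×10^-6 A/cm^2


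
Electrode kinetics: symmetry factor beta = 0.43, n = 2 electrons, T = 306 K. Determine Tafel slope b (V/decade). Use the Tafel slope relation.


Apply the Tafel slope relation: b = 2.303*R*T/(beta*n*F)
Numerator: 2.303 * 8.314 * 306 = 5859.03
Denominator: 0.43 * 2 * 96485 = 82977.1
b = 5859.03 / 82977.1 = 0.071 V/decade

0.071 V/decade


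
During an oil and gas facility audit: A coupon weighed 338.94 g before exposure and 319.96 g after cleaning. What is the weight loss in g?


Weight loss = initial − final
WL = 338.94 − 319.96 = 18.98 g

18.98 g


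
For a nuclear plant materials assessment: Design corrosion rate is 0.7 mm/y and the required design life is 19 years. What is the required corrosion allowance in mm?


Corrosion allowance = CR × design life
CA = 0.7 * 19 = 13.3 mm

13.3 mm


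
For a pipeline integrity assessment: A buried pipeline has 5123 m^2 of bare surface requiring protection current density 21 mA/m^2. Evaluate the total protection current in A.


I = area * current density, then convert mA → A (÷1000)
I = 5123 * 21 / 1000 = 107.58 A

107.58 A


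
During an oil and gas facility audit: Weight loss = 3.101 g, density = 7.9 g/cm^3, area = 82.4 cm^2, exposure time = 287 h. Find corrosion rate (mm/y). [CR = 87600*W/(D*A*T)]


Apply the mm/y weight-loss relation: CR = 87600 * W / (D * A * T)
Numerator: 87600 * 3.101 = 271647.6
Denominator: 7.9 * 82.4 * 287 = 186825.52
CR = 271647.6 / 186825.52 = 1.45402 mm/y

1.45402 mm/y


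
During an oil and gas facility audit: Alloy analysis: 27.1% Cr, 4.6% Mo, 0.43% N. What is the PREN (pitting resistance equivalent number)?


Apply the PREN formula: PREN = Cr + 3.3*Mo + 16*N
PREN = 27.1 + 3.3*4.6 + 16*0.43
PREN = 27.1 + 15.18 + 6.88 = 49.16

49.16


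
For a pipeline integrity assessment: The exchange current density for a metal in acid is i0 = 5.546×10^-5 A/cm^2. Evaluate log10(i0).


i0 = 5.546×10^-5 A/cm^2
log10(i0) = -4.256

-4.256


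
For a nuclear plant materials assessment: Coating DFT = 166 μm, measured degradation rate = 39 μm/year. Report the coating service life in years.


Service life = thickness / degradation rate
Life = 166 / 39 = 4.3 years

4.3 years


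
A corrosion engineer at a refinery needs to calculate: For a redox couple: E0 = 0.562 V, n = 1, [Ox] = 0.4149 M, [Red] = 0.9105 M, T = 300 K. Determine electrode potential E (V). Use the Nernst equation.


Apply the Nernst equation: E = E0 + (RT/nF)*ln([Ox]/[Red])
Step 1: RT/nF = 8.314*300/(1*96485) = 0.02585065 V
Step 2: [Ox]/[Red] = 0.4149/0.9105 = 0.455684
Step 3: ln(0.455684) = -0.785956
Step 4: correction = 0.02585065 * -0.785956 = -0.02 V
E = 0.562 + -0.02 = 0.542 V

0.542 V


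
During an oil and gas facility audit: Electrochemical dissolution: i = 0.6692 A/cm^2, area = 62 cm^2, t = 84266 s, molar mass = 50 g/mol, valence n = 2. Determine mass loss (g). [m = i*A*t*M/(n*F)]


Apply Faraday's law: m = i*A*t*M / (n*F)
Total charge passed Q = i*A*t = 0.6692*62*84266 = 3496230.0464 C
m = Q*M/(n*F) = 3496230.0464*50/(2*96485) = 905.89989 g

905.89989 g


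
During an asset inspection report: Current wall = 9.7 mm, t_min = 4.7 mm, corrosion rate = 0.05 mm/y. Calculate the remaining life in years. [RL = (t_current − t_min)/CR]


Apply the remaining-life relation: RL = (t_current − t_min) / CR
RL = (9.7 − 4.7) / 0.05 = 5.0 / 0.05 = 100.0 years

100.0 years


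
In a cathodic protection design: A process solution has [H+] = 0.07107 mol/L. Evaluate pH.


pH = −log10[H+]
pH = −log10(0.07107) = 1.15

1.15


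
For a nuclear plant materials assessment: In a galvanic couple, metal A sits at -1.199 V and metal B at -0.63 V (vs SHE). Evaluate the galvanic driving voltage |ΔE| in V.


Driving voltage is the absolute potential difference.
|ΔE| = |-1.199 − (-0.63)| = 0.569 V

0.569 V


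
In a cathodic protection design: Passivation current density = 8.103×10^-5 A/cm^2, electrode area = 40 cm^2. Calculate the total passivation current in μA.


I = i_pass * A, then convert A → μA (×10^6)
I = 8.103×10^-5 * 40 * 10^6 = 3241.2 μA

3241.2 μA


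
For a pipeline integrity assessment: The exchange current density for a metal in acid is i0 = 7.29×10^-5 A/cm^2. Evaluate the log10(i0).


i0 = 7.29×10^-5 A/cm^2
log10(i0) = -4.137

-4.137


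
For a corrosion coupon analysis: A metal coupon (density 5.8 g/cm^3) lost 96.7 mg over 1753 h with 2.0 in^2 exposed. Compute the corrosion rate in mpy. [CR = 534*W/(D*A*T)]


Apply the mpy weight-loss relation: CR = 534 * W / (D * A * T)
Numerator: 534 * 96.7 = 51637.8
Denominator: 5.8 * 2.0 * 1753 = 20334.8
CR = 51637.8 / 20334.8 = 2.53938 mpy

2.53938 mpy


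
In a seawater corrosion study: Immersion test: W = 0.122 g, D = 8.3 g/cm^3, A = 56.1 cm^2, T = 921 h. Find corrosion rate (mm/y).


Apply the mm/y weight-loss relation: CR = 87600 * W / (D * A * T)
Numerator: 87600 * 0.122 = 10687.2
Denominator: 8.3 * 56.1 * 921 = 428845.23
CR = 10687.2 / 428845.23 = 0.024921 mm/y

0.024921 mm/y


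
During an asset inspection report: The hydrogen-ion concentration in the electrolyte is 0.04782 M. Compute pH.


pH = −log10[H+]
pH = −log10(0.04782) = 1.32

1.32


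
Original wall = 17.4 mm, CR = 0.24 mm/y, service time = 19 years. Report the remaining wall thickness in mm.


Remaining wall = original − CR × time
t = 17.4 − 0.24*19 = 17.4 − 4.56 = 12.84 mm

12.84 mm


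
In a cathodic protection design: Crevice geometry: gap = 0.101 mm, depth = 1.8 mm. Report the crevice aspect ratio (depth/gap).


Aspect ratio = depth / gap
Ratio = 1.8 / 0.101 = 17.8

17.8


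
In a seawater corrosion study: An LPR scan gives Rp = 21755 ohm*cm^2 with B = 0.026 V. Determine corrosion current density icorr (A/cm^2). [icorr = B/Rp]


Apply the Stern-Geary relation: icorr = B / Rp
icorr = 0.026 / 21755 = 1.195×10^-6 A/cm^2

1.195×10^-6 A/cm^2


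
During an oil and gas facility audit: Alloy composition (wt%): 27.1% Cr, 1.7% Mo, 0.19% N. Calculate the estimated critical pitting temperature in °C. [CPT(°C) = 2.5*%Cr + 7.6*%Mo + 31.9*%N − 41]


Apply the ASTM G48 empirical CPT estimate: CPT(°C) = 2.5*%Cr + 7.6*%Mo + 31.9*%N − 41
2.5*27.1 = 67.75; 7.6*1.7 = 12.92; 31.9*0.19 = 6.061
CPT = 67.75 + 12.92 + 6.061 − 41 = 45.731 °C
Rounded to 0.1 °C: CPT ≈ 45.7 °C

45.7 °C


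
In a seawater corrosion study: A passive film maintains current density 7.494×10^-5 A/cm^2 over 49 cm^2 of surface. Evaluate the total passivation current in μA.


I = i_pass * A, then convert A → μA (×10^6)
I = 7.494×10^-5 * 49 * 10^6 = 3672.06 μA

3672.06 μA


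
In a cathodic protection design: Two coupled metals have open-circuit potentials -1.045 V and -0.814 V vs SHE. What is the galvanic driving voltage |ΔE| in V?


Driving voltage is the absolute potential difference.
|ΔE| = |-1.045 − (-0.814)| = 0.231 V

0.231 V


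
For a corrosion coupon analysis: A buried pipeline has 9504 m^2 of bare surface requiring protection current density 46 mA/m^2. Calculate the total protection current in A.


I = area * current density, then convert mA → A (÷1000)
I = 9504 * 46 / 1000 = 437.18 A

437.18 A


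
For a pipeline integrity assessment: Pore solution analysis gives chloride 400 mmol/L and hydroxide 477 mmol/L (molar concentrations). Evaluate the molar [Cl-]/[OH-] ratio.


Threshold parameter = [Cl-] / [OH-] (molar basis; both in mmol/L, so units cancel)
Ratio = 400 / 477 = 0.84

0.84


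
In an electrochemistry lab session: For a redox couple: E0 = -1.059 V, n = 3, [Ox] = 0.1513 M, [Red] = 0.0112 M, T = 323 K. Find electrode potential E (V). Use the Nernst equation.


Apply the Nernst equation: E = E0 + (RT/nF)*ln([Ox]/[Red])
Step 1: RT/nF = 8.314*323/(3*96485) = 0.00927751 V
Step 2: [Ox]/[Red] = 0.1513/0.0112 = 13.508929
Step 3: ln(13.508929) = 2.603351
Step 4: correction = 0.00927751 * 2.603351 = 0.0242 V
E = -1.059 + 0.0242 = -1.0348 V

-1.0348 V


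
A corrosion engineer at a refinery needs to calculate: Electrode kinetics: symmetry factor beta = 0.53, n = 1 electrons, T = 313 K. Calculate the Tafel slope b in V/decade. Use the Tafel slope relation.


Apply the Tafel slope relation: b = 2.303*R*T/(beta*n*F)
Numerator: 2.303 * 8.314 * 313 = 5993.06
Denominator: 0.53 * 1 * 96485 = 51137.05
b = 5993.06 / 51137.05 = 0.117 V/decade

0.117 V/decade


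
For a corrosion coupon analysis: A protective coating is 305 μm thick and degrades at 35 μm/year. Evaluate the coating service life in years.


Service life = thickness / degradation rate
Life = 305 / 35 = 8.7 years

8.7 years


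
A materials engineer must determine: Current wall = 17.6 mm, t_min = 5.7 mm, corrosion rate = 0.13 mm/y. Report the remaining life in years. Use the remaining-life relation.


Apply the remaining-life relation: RL = (t_current − t_min) / CR
RL = (17.6 − 5.7) / 0.13 = 11.9 / 0.13 = 91.5 years

91.5 years


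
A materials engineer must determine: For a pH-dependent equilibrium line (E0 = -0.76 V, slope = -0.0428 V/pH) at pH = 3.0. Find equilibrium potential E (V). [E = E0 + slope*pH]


Apply the Pourbaix line equation: E = E0 + slope*pH
E = -0.76 + (-0.0428)*3.0 = -0.76 + (-0.1284) = -0.8884 V
Rounded to 4 decimal places: E = -0.8884 V

-0.8884 V


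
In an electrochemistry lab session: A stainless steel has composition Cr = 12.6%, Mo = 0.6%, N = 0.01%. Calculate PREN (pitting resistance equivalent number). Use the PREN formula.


Apply the PREN formula: PREN = Cr + 3.3*Mo + 16*N
PREN = 12.6 + 3.3*0.6 + 16*0.01
PREN = 12.6 + 1.98 + 0.16 = 14.74

14.74


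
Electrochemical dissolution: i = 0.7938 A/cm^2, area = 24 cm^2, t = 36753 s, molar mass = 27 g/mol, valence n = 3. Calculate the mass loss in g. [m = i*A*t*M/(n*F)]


Apply Faraday's law: m = i*A*t*M / (n*F)
Total charge passed Q = i*A*t = 0.7938*24*36753 = 700188.7536 C
m = Q*M/(n*F) = 700188.7536*27/(3*96485) = 65.3127 g

65.3127 g


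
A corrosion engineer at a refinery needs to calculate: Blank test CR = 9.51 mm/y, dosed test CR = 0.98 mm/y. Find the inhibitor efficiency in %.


Apply the inhibitor-efficiency definition: IE = (CR_blank − CR_inh)/CR_blank × 100
IE = (9.51 − 0.98) / 9.51 × 100
IE = 8.53 / 9.51 × 100 = 89.7 %

89.7 %


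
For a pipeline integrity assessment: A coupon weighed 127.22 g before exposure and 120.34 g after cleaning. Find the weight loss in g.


Weight loss = initial − final
WL = 127.22 − 120.34 = 6.88 g

6.88 g


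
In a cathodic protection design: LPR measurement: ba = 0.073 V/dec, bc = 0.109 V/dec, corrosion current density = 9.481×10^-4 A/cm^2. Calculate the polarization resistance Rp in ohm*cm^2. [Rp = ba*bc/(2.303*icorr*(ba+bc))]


Apply the Stern-Geary equation: Rp = ba*bc / (2.303*icorr*(ba+bc))
ba*bc = 0.073*0.109 = 0.007957
ba+bc = 0.182; 2.303*icorr*(ba+bc) = 2.303*9.481×10^-4*0.182 = 3.9739232×10^-4
Rp = 0.007957 / 3.9739232×10^-4 = 20.02 ohm*cm^2

20.02 ohm*cm^2


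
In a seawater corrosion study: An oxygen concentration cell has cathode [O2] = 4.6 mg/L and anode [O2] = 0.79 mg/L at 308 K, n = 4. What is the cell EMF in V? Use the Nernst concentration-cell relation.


Apply the Nernst concentration-cell relation: E = (RT/nF)*ln(C_cathode/C_anode)
RT/nF = 8.314*308/(4*96485) = 0.006635 V
ln(4.6/0.79) = 1.76178
E = 0.006635 * 1.76178 = 0.01169 V

0.01169 V


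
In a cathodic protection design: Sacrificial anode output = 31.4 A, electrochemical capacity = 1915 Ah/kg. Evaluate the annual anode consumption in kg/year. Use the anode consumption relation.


Annual consumption = current * hours per year / capacity
Rate = 31.4 * 8760 / 1915 = 143.6 kg/year

143.6 kg/year


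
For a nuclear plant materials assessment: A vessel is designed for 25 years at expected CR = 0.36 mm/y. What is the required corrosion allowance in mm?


Corrosion allowance = CR × design life
CA = 0.36 * 25 = 9.0 mm

9.0 mm


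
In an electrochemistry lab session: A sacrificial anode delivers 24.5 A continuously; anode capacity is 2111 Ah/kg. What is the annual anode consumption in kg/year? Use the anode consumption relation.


Annual consumption = current * hours per year / capacity
Rate = 24.5 * 8760 / 2111 = 101.7 kg/year

101.7 kg/year


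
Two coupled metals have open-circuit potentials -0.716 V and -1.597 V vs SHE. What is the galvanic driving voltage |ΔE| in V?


Driving voltage is the absolute potential difference.
|ΔE| = |-0.716 − (-1.597)| = 0.881 V

0.881 V


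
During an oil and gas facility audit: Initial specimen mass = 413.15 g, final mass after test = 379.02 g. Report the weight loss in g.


Weight loss = initial − final
WL = 413.15 − 379.02 = 34.13 g

34.13 g


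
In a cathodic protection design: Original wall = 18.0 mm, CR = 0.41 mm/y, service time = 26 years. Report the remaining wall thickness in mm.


Remaining wall = original − CR × time
t = 18.0 − 0.41*26 = 18.0 − 10.66 = 7.34 mm

7.34 mm


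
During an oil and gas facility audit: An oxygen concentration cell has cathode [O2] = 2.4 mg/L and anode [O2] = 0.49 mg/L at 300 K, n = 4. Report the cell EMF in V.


Apply the Nernst concentration-cell relation: E = (RT/nF)*ln(C_cathode/C_anode)
RT/nF = 8.314*300/(4*96485) = 0.00646266 V
ln(2.4/0.49) = 1.58882
E = 0.00646266 * 1.58882 = 0.01027 V

0.01027 V


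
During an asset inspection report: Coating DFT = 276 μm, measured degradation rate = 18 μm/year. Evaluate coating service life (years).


Service life = thickness / degradation rate
Life = 276 / 18 = 15.3 years

15.3 years


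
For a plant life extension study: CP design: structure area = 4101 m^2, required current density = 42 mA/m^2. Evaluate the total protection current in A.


I = area * current density, then convert mA → A (÷1000)
I = 4101 * 42 / 1000 = 172.24 A

172.24 A


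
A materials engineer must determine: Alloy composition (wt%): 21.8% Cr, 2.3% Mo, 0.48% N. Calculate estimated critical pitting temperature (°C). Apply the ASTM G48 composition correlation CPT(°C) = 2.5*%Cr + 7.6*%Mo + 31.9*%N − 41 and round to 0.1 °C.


Apply the ASTM G48 empirical CPT estimate: CPT(°C) = 2.5*%Cr + 7.6*%Mo + 31.9*%N − 41
2.5*21.8 = 54.5; 7.6*2.3 = 17.48; 31.9*0.48 = 15.312
CPT = 54.5 + 17.48 + 15.312 − 41 = 46.292 °C
Rounded to 0.1 °C: CPT ≈ 46.3 °C

46.3 °C


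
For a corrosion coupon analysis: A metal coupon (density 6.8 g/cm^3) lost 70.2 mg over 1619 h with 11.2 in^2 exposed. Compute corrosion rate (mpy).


Apply the mpy weight-loss relation: CR = 534 * W / (D * A * T)
Numerator: 534 * 70.2 = 37486.8
Denominator: 6.8 * 11.2 * 1619 = 123303.04
CR = 37486.8 / 123303.04 = 0.30402 mpy

0.30402 mpy


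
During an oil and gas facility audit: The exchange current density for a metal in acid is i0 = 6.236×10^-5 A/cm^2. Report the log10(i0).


i0 = 6.236×10^-5 A/cm^2
log10(i0) = -4.205

-4.205


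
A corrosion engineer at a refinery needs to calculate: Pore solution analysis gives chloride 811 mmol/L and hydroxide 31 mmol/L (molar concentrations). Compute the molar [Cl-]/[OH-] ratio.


Threshold parameter = [Cl-] / [OH-] (molar basis; both in mmol/L, so units cancel)
Ratio = 811 / 31 = 26.16

26.16


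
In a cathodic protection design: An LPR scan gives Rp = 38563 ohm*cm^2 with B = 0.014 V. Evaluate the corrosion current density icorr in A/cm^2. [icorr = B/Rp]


Apply the Stern-Geary relation: icorr = B / Rp
icorr = 0.014 / 38563 = 3.63×10^-7 A/cm^2

3.63×10^-7 A/cm^2


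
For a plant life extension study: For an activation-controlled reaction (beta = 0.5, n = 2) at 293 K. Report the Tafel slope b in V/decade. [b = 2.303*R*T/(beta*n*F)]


Apply the Tafel slope relation: b = 2.303*R*T/(beta*n*F)
Numerator: 2.303 * 8.314 * 293 = 5610.11
Denominator: 0.5 * 2 * 96485 = 96485.0
b = 5610.11 / 96485.0 = 0.058 V/decade

0.058 V/decade


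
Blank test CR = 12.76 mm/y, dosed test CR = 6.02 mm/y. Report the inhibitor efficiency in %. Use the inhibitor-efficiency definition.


Apply the inhibitor-efficiency definition: IE = (CR_blank − CR_inh)/CR_blank × 100
IE = (12.76 − 6.02) / 12.76 × 100
IE = 6.74 / 12.76 × 100 = 52.8 %

52.8 %


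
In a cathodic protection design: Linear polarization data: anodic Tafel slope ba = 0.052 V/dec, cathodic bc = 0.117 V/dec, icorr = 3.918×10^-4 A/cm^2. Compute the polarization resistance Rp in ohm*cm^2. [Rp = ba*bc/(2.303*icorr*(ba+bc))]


Apply the Stern-Geary equation: Rp = ba*bc / (2.303*icorr*(ba+bc))
ba*bc = 0.052*0.117 = 0.006084
ba+bc = 0.169; 2.303*icorr*(ba+bc) = 2.303*3.918×10^-4*0.169 = 1.524913×10^-4
Rp = 0.006084 / 1.524913×10^-4 = 39.9 ohm*cm^2

39.9 ohm*cm^2


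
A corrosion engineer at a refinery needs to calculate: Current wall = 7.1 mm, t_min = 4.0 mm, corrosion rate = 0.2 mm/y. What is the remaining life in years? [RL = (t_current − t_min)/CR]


Apply the remaining-life relation: RL = (t_current − t_min) / CR
RL = (7.1 − 4.0) / 0.2 = 3.1 / 0.2 = 15.5 years

15.5 years


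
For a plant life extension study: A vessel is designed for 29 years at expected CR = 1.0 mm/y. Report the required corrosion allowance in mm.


Corrosion allowance = CR × design life
CA = 1.0 * 29 = 29.0 mm

29.0 mm


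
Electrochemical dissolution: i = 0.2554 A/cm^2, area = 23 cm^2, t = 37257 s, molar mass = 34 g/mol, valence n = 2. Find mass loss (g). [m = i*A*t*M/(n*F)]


Apply Faraday's law: m = i*A*t*M / (n*F)
Total charge passed Q = i*A*t = 0.2554*23*37257 = 218855.0694 C
m = Q*M/(n*F) = 218855.0694*34/(2*96485) = 38.561 g

38.561 g


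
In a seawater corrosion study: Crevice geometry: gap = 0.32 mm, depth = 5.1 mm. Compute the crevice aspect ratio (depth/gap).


Aspect ratio = depth / gap
Ratio = 5.1 / 0.32 = 15.9

15.9


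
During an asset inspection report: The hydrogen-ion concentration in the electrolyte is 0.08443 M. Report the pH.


pH = −log10[H+]
pH = −log10(0.08443) = 1.07

1.07


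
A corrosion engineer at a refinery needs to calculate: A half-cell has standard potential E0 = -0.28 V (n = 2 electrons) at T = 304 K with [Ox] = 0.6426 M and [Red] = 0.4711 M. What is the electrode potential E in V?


Apply the Nernst equation: E = E0 + (RT/nF)*ln([Ox]/[Red])
Step 1: RT/nF = 8.314*304/(2*96485) = 0.01309766 V
Step 2: [Ox]/[Red] = 0.6426/0.4711 = 1.364042
Step 3: ln(1.364042) = 0.310452
Step 4: correction = 0.01309766 * 0.310452 = 0.0041 V
E = -0.28 + 0.0041 = -0.2759 V

-0.2759 V


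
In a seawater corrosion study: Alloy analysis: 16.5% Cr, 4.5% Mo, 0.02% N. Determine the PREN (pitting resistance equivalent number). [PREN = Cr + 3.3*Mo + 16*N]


Apply the PREN formula: PREN = Cr + 3.3*Mo + 16*N
PREN = 16.5 + 3.3*4.5 + 16*0.02
PREN = 16.5 + 14.85 + 0.32 = 31.67

31.67


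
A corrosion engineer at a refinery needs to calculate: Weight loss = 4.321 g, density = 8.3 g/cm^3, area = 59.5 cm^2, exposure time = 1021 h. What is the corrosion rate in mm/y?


Apply the mm/y weight-loss relation: CR = 87600 * W / (D * A * T)
Numerator: 87600 * 4.321 = 378519.6
Denominator: 8.3 * 59.5 * 1021 = 504220.85
CR = 378519.6 / 504220.85 = 0.7507 mm/y

0.7507 mm/y


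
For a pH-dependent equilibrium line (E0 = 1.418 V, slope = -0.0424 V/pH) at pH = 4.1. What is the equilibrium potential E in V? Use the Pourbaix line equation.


Apply the Pourbaix line equation: E = E0 + slope*pH
E = 1.418 + (-0.0424)*4.1 = 1.418 + (-0.17384) = 1.24416 V
Rounded to 3 decimal places: E = 1.244 V

1.244 V


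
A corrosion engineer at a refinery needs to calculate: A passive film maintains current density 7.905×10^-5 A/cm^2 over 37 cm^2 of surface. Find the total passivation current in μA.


I = i_pass * A, then convert A → μA (×10^6)
I = 7.905×10^-5 * 37 * 10^6 = 2924.85 μA

2924.85 μA


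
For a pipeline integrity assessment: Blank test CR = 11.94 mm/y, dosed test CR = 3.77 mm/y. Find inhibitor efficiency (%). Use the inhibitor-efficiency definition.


Apply the inhibitor-efficiency definition: IE = (CR_blank − CR_inh)/CR_blank × 100
IE = (11.94 − 3.77) / 11.94 × 100
IE = 8.17 / 11.94 × 100 = 68.4 %

68.4 %


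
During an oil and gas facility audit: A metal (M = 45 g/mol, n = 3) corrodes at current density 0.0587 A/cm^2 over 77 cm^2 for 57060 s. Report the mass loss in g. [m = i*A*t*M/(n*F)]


Apply Faraday's law: m = i*A*t*M / (n*F)
Total charge passed Q = i*A*t = 0.0587*77*57060 = 257905.494 C
m = Q*M/(n*F) = 257905.494*45/(3*96485) = 40.095 g

40.095 g


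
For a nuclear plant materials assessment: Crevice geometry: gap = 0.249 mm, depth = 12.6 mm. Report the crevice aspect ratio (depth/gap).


Aspect ratio = depth / gap
Ratio = 12.6 / 0.249 = 50.6

50.6


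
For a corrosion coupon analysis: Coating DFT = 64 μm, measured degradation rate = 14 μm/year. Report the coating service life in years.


Service life = thickness / degradation rate
Life = 64 / 14 = 4.6 years

4.6 years


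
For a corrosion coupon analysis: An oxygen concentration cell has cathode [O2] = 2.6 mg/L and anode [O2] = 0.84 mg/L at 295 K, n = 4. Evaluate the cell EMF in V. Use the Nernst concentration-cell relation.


Apply the Nernst concentration-cell relation: E = (RT/nF)*ln(C_cathode/C_anode)
RT/nF = 8.314*295/(4*96485) = 0.00635495 V
ln(2.6/0.84) = 1.12986
E = 0.00635495 * 1.12986 = 0.00718 V

0.00718 V


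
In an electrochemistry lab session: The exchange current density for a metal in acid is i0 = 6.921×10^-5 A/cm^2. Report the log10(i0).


i0 = 6.921×10^-5 A/cm^2
log10(i0) = -4.16

-4.16


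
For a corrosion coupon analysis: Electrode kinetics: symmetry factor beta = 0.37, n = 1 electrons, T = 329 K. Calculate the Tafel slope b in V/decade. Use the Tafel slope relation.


Apply the Tafel slope relation: b = 2.303*R*T/(beta*n*F)
Numerator: 2.303 * 8.314 * 329 = 6299.41
Denominator: 0.37 * 1 * 96485 = 35699.45
b = 6299.41 / 35699.45 = 0.176 V/decade

0.176 V/decade


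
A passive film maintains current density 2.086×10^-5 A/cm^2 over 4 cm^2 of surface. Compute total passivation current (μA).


I = i_pass * A, then convert A → μA (×10^6)
I = 2.086×10^-5 * 4 * 10^6 = 83.44 μA

83.44 μA


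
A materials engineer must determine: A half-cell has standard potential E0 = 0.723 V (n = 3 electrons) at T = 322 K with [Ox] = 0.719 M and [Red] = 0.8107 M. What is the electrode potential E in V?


Apply the Nernst equation: E = E0 + (RT/nF)*ln([Ox]/[Red])
Step 1: RT/nF = 8.314*322/(3*96485) = 0.00924879 V
Step 2: [Ox]/[Red] = 0.719/0.8107 = 0.886888
Step 3: ln(0.886888) = -0.120037
Step 4: correction = 0.00924879 * -0.120037 = -0.0011 V
E = 0.723 + -0.0011 = 0.7219 V

0.7219 V


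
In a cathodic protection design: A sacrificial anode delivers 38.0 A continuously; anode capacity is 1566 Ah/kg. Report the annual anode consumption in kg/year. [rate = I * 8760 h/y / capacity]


Annual consumption = current * hours per year / capacity
Rate = 38.0 * 8760 / 1566 = 212.6 kg/year

212.6 kg/year


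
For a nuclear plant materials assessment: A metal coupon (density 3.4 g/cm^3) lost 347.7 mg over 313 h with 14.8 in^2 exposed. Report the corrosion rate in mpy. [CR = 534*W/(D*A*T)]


Apply the mpy weight-loss relation: CR = 534 * W / (D * A * T)
Numerator: 534 * 347.7 = 185671.8
Denominator: 3.4 * 14.8 * 313 = 15750.16
CR = 185671.8 / 15750.16 = 11.789 mpy

11.789 mpy


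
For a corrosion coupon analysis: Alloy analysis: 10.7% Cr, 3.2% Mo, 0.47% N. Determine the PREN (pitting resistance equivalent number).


Apply the PREN formula: PREN = Cr + 3.3*Mo + 16*N
PREN = 10.7 + 3.3*3.2 + 16*0.47
PREN = 10.7 + 10.56 + 7.52 = 28.78

28.78


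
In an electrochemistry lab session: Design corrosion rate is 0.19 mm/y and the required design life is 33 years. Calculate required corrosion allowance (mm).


Corrosion allowance = CR × design life
CA = 0.19 * 33 = 6.27 mm

6.27 mm


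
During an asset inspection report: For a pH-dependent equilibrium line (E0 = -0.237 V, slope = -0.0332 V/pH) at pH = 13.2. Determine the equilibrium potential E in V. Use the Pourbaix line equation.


Apply the Pourbaix line equation: E = E0 + slope*pH
E = -0.237 + (-0.0332)*13.2 = -0.237 + (-0.43824) = -0.67524 V
Rounded to 4 decimal places: E = -0.6752 V

-0.6752 V


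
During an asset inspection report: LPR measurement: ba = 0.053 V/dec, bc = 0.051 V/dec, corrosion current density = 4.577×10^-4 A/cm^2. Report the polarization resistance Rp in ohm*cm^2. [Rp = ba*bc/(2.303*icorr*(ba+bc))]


Apply the Stern-Geary equation: Rp = ba*bc / (2.303*icorr*(ba+bc))
ba*bc = 0.053*0.051 = 0.002703
ba+bc = 0.104; 2.303*icorr*(ba+bc) = 2.303*4.577×10^-4*0.104 = 1.0962464×10^-4
Rp = 0.002703 / 1.0962464×10^-4 = 24.7 ohm*cm^2

24.7 ohm*cm^2


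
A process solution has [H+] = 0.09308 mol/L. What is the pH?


pH = −log10[H+]
pH = −log10(0.09308) = 1.03

1.03


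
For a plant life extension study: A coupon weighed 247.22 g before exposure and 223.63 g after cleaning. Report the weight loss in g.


Weight loss = initial − final
WL = 247.22 − 223.63 = 23.59 g

23.59 g


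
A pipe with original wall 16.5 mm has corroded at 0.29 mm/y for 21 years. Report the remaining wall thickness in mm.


Remaining wall = original − CR × time
t = 16.5 − 0.29*21 = 16.5 − 6.09 = 10.41 mm

10.41 mm


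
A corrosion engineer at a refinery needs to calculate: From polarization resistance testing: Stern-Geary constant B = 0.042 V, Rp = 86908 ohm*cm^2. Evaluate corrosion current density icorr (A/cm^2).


Apply the Stern-Geary relation: icorr = B / Rp
icorr = 0.042 / 86908 = 4.833×10^-7 A/cm^2

4.833×10^-7 A/cm^2


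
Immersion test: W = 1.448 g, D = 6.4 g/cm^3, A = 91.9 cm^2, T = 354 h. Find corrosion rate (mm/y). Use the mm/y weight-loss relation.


Apply the mm/y weight-loss relation: CR = 87600 * W / (D * A * T)
Numerator: 87600 * 1.448 = 126844.8
Denominator: 6.4 * 91.9 * 354 = 208208.64
CR = 126844.8 / 208208.64 = 0.6092 mm/y

0.6092 mm/y


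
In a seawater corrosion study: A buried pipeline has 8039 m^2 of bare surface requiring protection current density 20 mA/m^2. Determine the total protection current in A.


I = area * current density, then convert mA → A (÷1000)
I = 8039 * 20 / 1000 = 160.78 A

160.78 A


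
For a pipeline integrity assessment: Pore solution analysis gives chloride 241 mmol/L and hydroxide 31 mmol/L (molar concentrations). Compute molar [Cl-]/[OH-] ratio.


Threshold parameter = [Cl-] / [OH-] (molar basis; both in mmol/L, so units cancel)
Ratio = 241 / 31 = 7.77

7.77


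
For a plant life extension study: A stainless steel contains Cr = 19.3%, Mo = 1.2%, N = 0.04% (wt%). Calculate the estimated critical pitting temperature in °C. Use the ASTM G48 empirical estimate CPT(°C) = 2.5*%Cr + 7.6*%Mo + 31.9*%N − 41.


Apply the ASTM G48 empirical CPT estimate: CPT(°C) = 2.5*%Cr + 7.6*%Mo + 31.9*%N − 41
2.5*19.3 = 48.25; 7.6*1.2 = 9.12; 31.9*0.04 = 1.276
CPT = 48.25 + 9.12 + 1.276 − 41 = 17.646 °C
Rounded to 0.1 °C: CPT ≈ 17.6 °C

17.6 °C


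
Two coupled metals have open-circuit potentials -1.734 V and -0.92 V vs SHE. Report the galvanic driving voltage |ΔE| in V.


Driving voltage is the absolute potential difference.
|ΔE| = |-1.734 − (-0.92)| = 0.814 V

0.814 V


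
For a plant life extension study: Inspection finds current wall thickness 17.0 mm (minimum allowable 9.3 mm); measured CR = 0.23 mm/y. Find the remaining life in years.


Apply the remaining-life relation: RL = (t_current − t_min) / CR
RL = (17.0 − 9.3) / 0.23 = 7.7 / 0.23 = 33.5 years

33.5 years


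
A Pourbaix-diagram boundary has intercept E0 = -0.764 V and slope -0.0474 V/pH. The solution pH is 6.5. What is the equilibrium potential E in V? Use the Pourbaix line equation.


Apply the Pourbaix line equation: E = E0 + slope*pH
E = -0.764 + (-0.0474)*6.5 = -0.764 + (-0.3081) = -1.0721 V
Rounded to 3 decimal places: E = -1.072 V

-1.072 V


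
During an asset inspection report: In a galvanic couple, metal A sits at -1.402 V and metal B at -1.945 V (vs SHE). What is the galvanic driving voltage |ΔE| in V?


Driving voltage is the absolute potential difference.
|ΔE| = |-1.402 − (-1.945)| = 0.543 V

0.543 V


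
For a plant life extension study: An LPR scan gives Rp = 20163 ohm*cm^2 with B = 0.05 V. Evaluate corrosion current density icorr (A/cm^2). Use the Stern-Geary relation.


Apply the Stern-Geary relation: icorr = B / Rp
icorr = 0.05 / 20163 = 2.48×10^-6 A/cm^2

2.48×10^-6 A/cm^2


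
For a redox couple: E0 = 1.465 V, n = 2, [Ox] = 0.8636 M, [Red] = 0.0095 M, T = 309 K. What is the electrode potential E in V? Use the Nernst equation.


Apply the Nernst equation: E = E0 + (RT/nF)*ln([Ox]/[Red])
Step 1: RT/nF = 8.314*309/(2*96485) = 0.01331308 V
Step 2: [Ox]/[Red] = 0.8636/0.0095 = 90.905263
Step 3: ln(90.905263) = 4.509818
Step 4: correction = 0.01331308 * 4.509818 = 0.06 V
E = 1.465 + 0.06 = 1.525 V

1.525 V


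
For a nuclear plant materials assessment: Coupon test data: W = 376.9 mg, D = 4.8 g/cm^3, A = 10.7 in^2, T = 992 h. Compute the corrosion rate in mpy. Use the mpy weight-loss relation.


Apply the mpy weight-loss relation: CR = 534 * W / (D * A * T)
Numerator: 534 * 376.9 = 201264.6
Denominator: 4.8 * 10.7 * 992 = 50949.12
CR = 201264.6 / 50949.12 = 3.95031 mpy

3.95031 mpy


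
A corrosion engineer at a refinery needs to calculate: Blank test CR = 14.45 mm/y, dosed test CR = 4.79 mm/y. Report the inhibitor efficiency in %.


Apply the inhibitor-efficiency definition: IE = (CR_blank − CR_inh)/CR_blank × 100
IE = (14.45 − 4.79) / 14.45 × 100
IE = 9.66 / 14.45 × 100 = 66.9 %

66.9 %


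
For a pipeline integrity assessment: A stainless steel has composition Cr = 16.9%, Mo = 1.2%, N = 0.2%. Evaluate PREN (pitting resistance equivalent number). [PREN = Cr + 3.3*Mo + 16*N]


Apply the PREN formula: PREN = Cr + 3.3*Mo + 16*N
PREN = 16.9 + 3.3*1.2 + 16*0.2
PREN = 16.9 + 3.96 + 3.2 = 24.06

24.06


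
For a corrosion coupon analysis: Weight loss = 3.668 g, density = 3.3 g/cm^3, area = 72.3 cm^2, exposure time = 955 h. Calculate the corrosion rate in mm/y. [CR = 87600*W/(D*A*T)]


Apply the mm/y weight-loss relation: CR = 87600 * W / (D * A * T)
Numerator: 87600 * 3.668 = 321316.8
Denominator: 3.3 * 72.3 * 955 = 227853.45
CR = 321316.8 / 227853.45 = 1.41019 mm/y

1.41019 mm/y


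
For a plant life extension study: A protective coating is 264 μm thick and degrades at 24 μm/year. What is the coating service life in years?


Service life = thickness / degradation rate
Life = 264 / 24 = 11.0 years

11.0 years


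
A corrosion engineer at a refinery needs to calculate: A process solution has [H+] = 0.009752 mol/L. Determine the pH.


pH = −log10[H+]
pH = −log10(0.009752) = 2.01

2.01


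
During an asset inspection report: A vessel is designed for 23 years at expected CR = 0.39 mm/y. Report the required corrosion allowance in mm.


Corrosion allowance = CR × design life
CA = 0.39 * 23 = 8.97 mm

8.97 mm


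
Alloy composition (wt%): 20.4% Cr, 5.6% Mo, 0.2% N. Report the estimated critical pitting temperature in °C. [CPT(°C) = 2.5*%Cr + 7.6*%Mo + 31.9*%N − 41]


Apply the ASTM G48 empirical CPT estimate: CPT(°C) = 2.5*%Cr + 7.6*%Mo + 31.9*%N − 41
2.5*20.4 = 51; 7.6*5.6 = 42.56; 31.9*0.2 = 6.38
CPT = 51 + 42.56 + 6.38 − 41 = 58.94 °C
Rounded to 0.1 °C: CPT ≈ 58.9 °C

58.9 °C


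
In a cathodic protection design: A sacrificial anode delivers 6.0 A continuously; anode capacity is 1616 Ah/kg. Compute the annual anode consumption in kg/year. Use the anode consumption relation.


Annual consumption = current * hours per year / capacity
Rate = 6.0 * 8760 / 1616 = 32.5 kg/year

32.5 kg/year


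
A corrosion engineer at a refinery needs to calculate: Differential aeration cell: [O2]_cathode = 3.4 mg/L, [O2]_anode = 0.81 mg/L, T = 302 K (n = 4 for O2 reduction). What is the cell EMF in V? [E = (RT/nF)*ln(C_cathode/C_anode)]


Apply the Nernst concentration-cell relation: E = (RT/nF)*ln(C_cathode/C_anode)
RT/nF = 8.314*302/(4*96485) = 0.00650575 V
ln(3.4/0.81) = 1.4345
E = 0.00650575 * 1.4345 = 0.00933 V

0.00933 V


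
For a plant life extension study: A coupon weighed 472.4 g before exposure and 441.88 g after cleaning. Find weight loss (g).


Weight loss = initial − final
WL = 472.4 − 441.88 = 30.52 g

30.52 g


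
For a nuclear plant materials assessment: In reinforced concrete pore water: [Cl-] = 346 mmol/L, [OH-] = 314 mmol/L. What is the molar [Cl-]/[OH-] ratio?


Threshold parameter = [Cl-] / [OH-] (molar basis; both in mmol/L, so units cancel)
Ratio = 346 / 314 = 1.1

1.1


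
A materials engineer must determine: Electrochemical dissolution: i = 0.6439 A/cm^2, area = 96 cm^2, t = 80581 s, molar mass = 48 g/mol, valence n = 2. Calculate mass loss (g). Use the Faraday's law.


Apply Faraday's law: m = i*A*t*M / (n*F)
Total charge passed Q = i*A*t = 0.6439*96*80581 = 4981066.1664 C
m = Q*M/(n*F) = 4981066.1664*48/(2*96485) = 1239.007 g

1239.007 g


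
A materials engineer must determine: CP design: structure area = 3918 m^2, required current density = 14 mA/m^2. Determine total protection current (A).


I = area * current density, then convert mA → A (÷1000)
I = 3918 * 14 / 1000 = 54.85 A

54.85 A


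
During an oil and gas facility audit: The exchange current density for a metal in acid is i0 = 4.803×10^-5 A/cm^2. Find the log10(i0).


i0 = 4.803×10^-5 A/cm^2
log10(i0) = -4.318

-4.318


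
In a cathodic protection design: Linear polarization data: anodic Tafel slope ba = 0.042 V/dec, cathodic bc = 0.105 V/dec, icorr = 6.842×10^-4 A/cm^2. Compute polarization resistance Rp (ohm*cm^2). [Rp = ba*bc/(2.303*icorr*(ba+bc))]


Apply the Stern-Geary equation: Rp = ba*bc / (2.303*icorr*(ba+bc))
ba*bc = 0.042*0.105 = 0.00441
ba+bc = 0.147; 2.303*icorr*(ba+bc) = 2.303*6.842×10^-4*0.147 = 2.3162975×10^-4
Rp = 0.00441 / 2.3162975×10^-4 = 19.04 ohm*cm^2

19.04 ohm*cm^2


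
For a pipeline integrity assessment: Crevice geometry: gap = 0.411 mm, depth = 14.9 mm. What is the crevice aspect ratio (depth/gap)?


Aspect ratio = depth / gap
Ratio = 14.9 / 0.411 = 36.3

36.3


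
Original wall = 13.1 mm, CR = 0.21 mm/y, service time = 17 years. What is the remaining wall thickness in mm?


Remaining wall = original − CR × time
t = 13.1 − 0.21*17 = 13.1 − 3.57 = 9.53 mm

9.53 mm


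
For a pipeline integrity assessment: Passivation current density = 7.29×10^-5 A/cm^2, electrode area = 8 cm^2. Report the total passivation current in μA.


I = i_pass * A, then convert A → μA (×10^6)
I = 7.29×10^-5 * 8 * 10^6 = 583.2 μA

583.2 μA


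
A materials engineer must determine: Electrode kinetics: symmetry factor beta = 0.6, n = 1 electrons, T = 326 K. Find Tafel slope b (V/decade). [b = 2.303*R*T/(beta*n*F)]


Apply the Tafel slope relation: b = 2.303*R*T/(beta*n*F)
Numerator: 2.303 * 8.314 * 326 = 6241.97
Denominator: 0.6 * 1 * 96485 = 57891.0
b = 6241.97 / 57891.0 = 0.1078 V/decade

0.1078 V/decade


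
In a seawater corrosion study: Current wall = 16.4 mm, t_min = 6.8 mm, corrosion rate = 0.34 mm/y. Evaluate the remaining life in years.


Apply the remaining-life relation: RL = (t_current − t_min) / CR
RL = (16.4 − 6.8) / 0.34 = 9.6 / 0.34 = 28.2 years

28.2 years


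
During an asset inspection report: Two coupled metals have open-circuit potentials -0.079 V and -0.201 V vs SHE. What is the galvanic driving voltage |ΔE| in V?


Driving voltage is the absolute potential difference.
|ΔE| = |-0.079 − (-0.201)| = 0.122 V

0.122 V


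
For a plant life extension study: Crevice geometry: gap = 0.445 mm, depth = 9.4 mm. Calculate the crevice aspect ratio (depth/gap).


Aspect ratio = depth / gap
Ratio = 9.4 / 0.445 = 21.1

21.1


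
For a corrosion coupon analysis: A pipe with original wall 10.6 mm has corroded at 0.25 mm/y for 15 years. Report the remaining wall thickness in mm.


Remaining wall = original − CR × time
t = 10.6 − 0.25*15 = 10.6 − 3.75 = 6.85 mm

6.85 mm


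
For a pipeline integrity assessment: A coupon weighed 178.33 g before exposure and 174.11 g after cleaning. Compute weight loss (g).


Weight loss = initial − final
WL = 178.33 − 174.11 = 4.22 g

4.22 g


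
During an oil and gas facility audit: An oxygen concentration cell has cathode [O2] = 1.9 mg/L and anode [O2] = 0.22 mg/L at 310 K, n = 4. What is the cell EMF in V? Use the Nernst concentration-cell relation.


Apply the Nernst concentration-cell relation: E = (RT/nF)*ln(C_cathode/C_anode)
RT/nF = 8.314*310/(4*96485) = 0.00667808 V
ln(1.9/0.22) = 2.15598
E = 0.00667808 * 2.15598 = 0.0144 V

0.0144 V


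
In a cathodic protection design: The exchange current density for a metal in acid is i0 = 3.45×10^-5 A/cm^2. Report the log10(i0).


i0 = 3.45×10^-5 A/cm^2
log10(i0) = -4.462

-4.462


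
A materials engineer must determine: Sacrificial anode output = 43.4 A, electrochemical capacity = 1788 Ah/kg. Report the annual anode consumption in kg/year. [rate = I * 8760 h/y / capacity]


Annual consumption = current * hours per year / capacity
Rate = 43.4 * 8760 / 1788 = 212.6 kg/year

212.6 kg/year


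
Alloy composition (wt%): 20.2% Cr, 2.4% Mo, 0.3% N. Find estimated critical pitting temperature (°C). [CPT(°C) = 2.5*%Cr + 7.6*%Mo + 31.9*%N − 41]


Apply the ASTM G48 empirical CPT estimate: CPT(°C) = 2.5*%Cr + 7.6*%Mo + 31.9*%N − 41
2.5*20.2 = 50.5; 7.6*2.4 = 18.24; 31.9*0.3 = 9.57
CPT = 50.5 + 18.24 + 9.57 − 41 = 37.31 °C
Rounded to 0.1 °C: CPT ≈ 37.3 °C

37.3 °C
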